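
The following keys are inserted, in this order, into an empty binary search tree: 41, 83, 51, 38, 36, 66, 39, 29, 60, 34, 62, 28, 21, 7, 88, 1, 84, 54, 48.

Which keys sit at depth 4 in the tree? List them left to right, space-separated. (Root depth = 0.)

Insert 41: tree is empty, so 41 becomes the root.
Insert 83: 83 > 41 → go right. Place as right child of 41.
Insert 51: 51 > 41 → go right; 51 < 83 → go left. Place as left child of 83.
Insert 38: 38 < 41 → go left. Place as left child of 41.
Insert 36: 36 < 41 → go left; 36 < 38 → go left. Place as left child of 38.
Insert 66: 66 > 41 → go right; 66 < 83 → go left; 66 > 51 → go right. Place as right child of 51.
Insert 39: 39 < 41 → go left; 39 > 38 → go right. Place as right child of 38.
Insert 29: 29 < 41 → go left; 29 < 38 → go left; 29 < 36 → go left. Place as left child of 36.
Insert 60: 60 > 41 → go right; 60 < 83 → go left; 60 > 51 → go right; 60 < 66 → go left. Place as left child of 66.
Insert 34: 34 < 41 → go left; 34 < 38 → go left; 34 < 36 → go left; 34 > 29 → go right. Place as right child of 29.
Insert 62: 62 > 41 → go right; 62 < 83 → go left; 62 > 51 → go right; 62 < 66 → go left; 62 > 60 → go right. Place as right child of 60.
Insert 28: 28 < 41 → go left; 28 < 38 → go left; 28 < 36 → go left; 28 < 29 → go left. Place as left child of 29.
Insert 21: 21 < 41 → go left; 21 < 38 → go left; 21 < 36 → go left; 21 < 29 → go left; 21 < 28 → go left. Place as left child of 28.
Insert 7: 7 < 41 → go left; 7 < 38 → go left; 7 < 36 → go left; 7 < 29 → go left; 7 < 28 → go left; 7 < 21 → go left. Place as left child of 21.
Insert 88: 88 > 41 → go right; 88 > 83 → go right. Place as right child of 83.
Insert 1: 1 < 41 → go left; 1 < 38 → go left; 1 < 36 → go left; 1 < 29 → go left; 1 < 28 → go left; 1 < 21 → go left; 1 < 7 → go left. Place as left child of 7.
Insert 84: 84 > 41 → go right; 84 > 83 → go right; 84 < 88 → go left. Place as left child of 88.
Insert 54: 54 > 41 → go right; 54 < 83 → go left; 54 > 51 → go right; 54 < 66 → go left; 54 < 60 → go left. Place as left child of 60.
Insert 48: 48 > 41 → go right; 48 < 83 → go left; 48 < 51 → go left. Place as left child of 51.

28 34 60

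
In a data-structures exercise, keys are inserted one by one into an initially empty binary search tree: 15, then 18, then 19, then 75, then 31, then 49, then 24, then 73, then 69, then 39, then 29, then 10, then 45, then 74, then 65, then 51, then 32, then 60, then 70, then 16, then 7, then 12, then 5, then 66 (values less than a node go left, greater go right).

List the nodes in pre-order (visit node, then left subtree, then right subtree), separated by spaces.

15 10 7 5 12 18 16 19 75 31 24 29 49 39 32 45 73 69 65 51 60 66 70 74

Resulting structure (node: left, right):
  15: L=10, R=18
  18: L=16, R=19
  19: L=–, R=75
  75: L=31, R=–
  31: L=24, R=49
  49: L=39, R=73
  24: L=–, R=29
  73: L=69, R=74
  69: L=65, R=70
  39: L=32, R=45
  29: L=–, R=–
  10: L=7, R=12
  45: L=–, R=–
  74: L=–, R=–
  65: L=51, R=66
  51: L=–, R=60
  32: L=–, R=–
  60: L=–, R=–
  70: L=–, R=–
  16: L=–, R=–
  7: L=5, R=–
  12: L=–, R=–
  5: L=–, R=–
  66: L=–, R=–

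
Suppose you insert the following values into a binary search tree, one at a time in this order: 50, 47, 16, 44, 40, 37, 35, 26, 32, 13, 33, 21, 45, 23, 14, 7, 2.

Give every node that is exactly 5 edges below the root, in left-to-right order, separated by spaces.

50: root
47: left child of 50 (depth 1)
16: left child of 47 (depth 2)
44: right child of 16 (depth 3)
40: left child of 44 (depth 4)
37: left child of 40 (depth 5)
35: left child of 37 (depth 6)
26: left child of 35 (depth 7)
32: right child of 26 (depth 8)
13: left child of 16 (depth 3)
33: right child of 32 (depth 9)
21: left child of 26 (depth 8)
45: right child of 44 (depth 4)
23: right child of 21 (depth 9)
14: right child of 13 (depth 4)
7: left child of 13 (depth 4)
2: left child of 7 (depth 5)

2 37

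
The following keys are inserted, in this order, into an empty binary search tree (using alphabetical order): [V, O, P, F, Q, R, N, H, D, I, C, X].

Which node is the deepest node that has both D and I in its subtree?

Insert V: tree is empty, so V becomes the root.
Insert O: O < V → go left. Place as left child of V.
Insert P: P < V → go left; P > O → go right. Place as right child of O.
Insert F: F < V → go left; F < O → go left. Place as left child of O.
Insert Q: Q < V → go left; Q > O → go right; Q > P → go right. Place as right child of P.
Insert R: R < V → go left; R > O → go right; R > P → go right; R > Q → go right. Place as right child of Q.
Insert N: N < V → go left; N < O → go left; N > F → go right. Place as right child of F.
Insert H: H < V → go left; H < O → go left; H > F → go right; H < N → go left. Place as left child of N.
Insert D: D < V → go left; D < O → go left; D < F → go left. Place as left child of F.
Insert I: I < V → go left; I < O → go left; I > F → go right; I < N → go left; I > H → go right. Place as right child of H.
Insert C: C < V → go left; C < O → go left; C < F → go left; C < D → go left. Place as left child of D.
Insert X: X > V → go right. Place as right child of V.

Path to D: V → O → F → D
Path to I: V → O → F → N → H → I
The paths share a prefix ending at F, then split left and right.

F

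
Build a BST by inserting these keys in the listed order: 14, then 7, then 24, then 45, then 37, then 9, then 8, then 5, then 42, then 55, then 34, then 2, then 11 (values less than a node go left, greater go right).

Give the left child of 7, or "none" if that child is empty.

5

Insert 14: tree is empty, so 14 becomes the root.
Insert 7: 7 < 14 → go left. Place as left child of 14.
Insert 24: 24 > 14 → go right. Place as right child of 14.
Insert 45: 45 > 14 → go right; 45 > 24 → go right. Place as right child of 24.
Insert 37: 37 > 14 → go right; 37 > 24 → go right; 37 < 45 → go left. Place as left child of 45.
Insert 9: 9 < 14 → go left; 9 > 7 → go right. Place as right child of 7.
Insert 8: 8 < 14 → go left; 8 > 7 → go right; 8 < 9 → go left. Place as left child of 9.
Insert 5: 5 < 14 → go left; 5 < 7 → go left. Place as left child of 7.
Insert 42: 42 > 14 → go right; 42 > 24 → go right; 42 < 45 → go left; 42 > 37 → go right. Place as right child of 37.
Insert 55: 55 > 14 → go right; 55 > 24 → go right; 55 > 45 → go right. Place as right child of 45.
Insert 34: 34 > 14 → go right; 34 > 24 → go right; 34 < 45 → go left; 34 < 37 → go left. Place as left child of 37.
Insert 2: 2 < 14 → go left; 2 < 7 → go left; 2 < 5 → go left. Place as left child of 5.
Insert 11: 11 < 14 → go left; 11 > 7 → go right; 11 > 9 → go right. Place as right child of 9.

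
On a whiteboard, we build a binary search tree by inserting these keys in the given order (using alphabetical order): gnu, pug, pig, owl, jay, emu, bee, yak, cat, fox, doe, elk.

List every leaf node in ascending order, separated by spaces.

elk fox jay yak

Insert gnu: tree is empty, so gnu becomes the root.
Insert pug: pug > gnu → go right. Place as right child of gnu.
Insert pig: pig > gnu → go right; pig < pug → go left. Place as left child of pug.
Insert owl: owl > gnu → go right; owl < pug → go left; owl < pig → go left. Place as left child of pig.
Insert jay: jay > gnu → go right; jay < pug → go left; jay < pig → go left; jay < owl → go left. Place as left child of owl.
Insert emu: emu < gnu → go left. Place as left child of gnu.
Insert bee: bee < gnu → go left; bee < emu → go left. Place as left child of emu.
Insert yak: yak > gnu → go right; yak > pug → go right. Place as right child of pug.
Insert cat: cat < gnu → go left; cat < emu → go left; cat > bee → go right. Place as right child of bee.
Insert fox: fox < gnu → go left; fox > emu → go right. Place as right child of emu.
Insert doe: doe < gnu → go left; doe < emu → go left; doe > bee → go right; doe > cat → go right. Place as right child of cat.
Insert elk: elk < gnu → go left; elk < emu → go left; elk > bee → go right; elk > cat → go right; elk > doe → go right. Place as right child of doe.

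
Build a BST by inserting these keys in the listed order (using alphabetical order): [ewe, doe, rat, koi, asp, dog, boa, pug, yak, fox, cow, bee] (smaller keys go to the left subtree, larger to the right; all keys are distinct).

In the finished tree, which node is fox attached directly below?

koi

ewe: root
doe: left child of ewe (depth 1)
rat: right child of ewe (depth 1)
koi: left child of rat (depth 2)
asp: left child of doe (depth 2)
dog: right child of doe (depth 2)
boa: right child of asp (depth 3)
pug: right child of koi (depth 3)
yak: right child of rat (depth 2)
fox: left child of koi (depth 3)
cow: right child of boa (depth 4)
bee: left child of boa (depth 4)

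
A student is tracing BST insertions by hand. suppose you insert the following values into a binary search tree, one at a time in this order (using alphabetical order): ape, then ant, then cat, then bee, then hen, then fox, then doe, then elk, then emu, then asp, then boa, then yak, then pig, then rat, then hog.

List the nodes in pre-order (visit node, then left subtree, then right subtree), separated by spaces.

ape ant cat bee asp boa hen fox doe elk emu yak pig hog rat

Resulting structure (node: left, right):
  ape: L=ant, R=cat
  ant: L=–, R=–
  cat: L=bee, R=hen
  bee: L=asp, R=boa
  hen: L=fox, R=yak
  fox: L=doe, R=–
  doe: L=–, R=elk
  elk: L=–, R=emu
  emu: L=–, R=–
  asp: L=–, R=–
  boa: L=–, R=–
  yak: L=pig, R=–
  pig: L=hog, R=rat
  rat: L=–, R=–
  hog: L=–, R=–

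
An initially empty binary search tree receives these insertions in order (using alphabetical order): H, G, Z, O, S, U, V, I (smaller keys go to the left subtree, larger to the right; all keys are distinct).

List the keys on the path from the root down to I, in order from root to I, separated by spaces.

H Z O I

Resulting structure (node: left, right):
  H: L=G, R=Z
  G: L=–, R=–
  Z: L=O, R=–
  O: L=I, R=S
  S: L=–, R=U
  U: L=–, R=V
  V: L=–, R=–
  I: L=–, R=–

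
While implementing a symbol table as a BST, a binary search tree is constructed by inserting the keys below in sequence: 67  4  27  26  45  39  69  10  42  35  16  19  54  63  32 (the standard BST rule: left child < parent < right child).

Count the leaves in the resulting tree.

Resulting structure (node: left, right):
  67: L=4, R=69
  4: L=–, R=27
  27: L=26, R=45
  26: L=10, R=–
  45: L=39, R=54
  39: L=35, R=42
  69: L=–, R=–
  10: L=–, R=16
  42: L=–, R=–
  35: L=32, R=–
  16: L=–, R=19
  19: L=–, R=–
  54: L=–, R=63
  63: L=–, R=–
  32: L=–, R=–

Leaves: 19, 32, 42, 63, 69 — 5 in total.

5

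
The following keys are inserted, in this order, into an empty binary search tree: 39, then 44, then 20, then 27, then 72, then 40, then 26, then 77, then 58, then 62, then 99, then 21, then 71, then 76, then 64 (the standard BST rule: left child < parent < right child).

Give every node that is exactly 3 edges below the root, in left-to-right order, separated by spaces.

26 58 77

Resulting structure (node: left, right):
  39: L=20, R=44
  44: L=40, R=72
  20: L=–, R=27
  27: L=26, R=–
  72: L=58, R=77
  40: L=–, R=–
  26: L=21, R=–
  77: L=76, R=99
  58: L=–, R=62
  62: L=–, R=71
  99: L=–, R=–
  21: L=–, R=–
  71: L=64, R=–
  76: L=–, R=–
  64: L=–, R=–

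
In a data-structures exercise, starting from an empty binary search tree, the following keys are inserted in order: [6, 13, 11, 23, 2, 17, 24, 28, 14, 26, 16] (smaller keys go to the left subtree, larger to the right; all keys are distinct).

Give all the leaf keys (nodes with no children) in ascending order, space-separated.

6: root
13: right child of 6 (depth 1)
11: left child of 13 (depth 2)
23: right child of 13 (depth 2)
2: left child of 6 (depth 1)
17: left child of 23 (depth 3)
24: right child of 23 (depth 3)
28: right child of 24 (depth 4)
14: left child of 17 (depth 4)
26: left child of 28 (depth 5)
16: right child of 14 (depth 5)

2 11 16 26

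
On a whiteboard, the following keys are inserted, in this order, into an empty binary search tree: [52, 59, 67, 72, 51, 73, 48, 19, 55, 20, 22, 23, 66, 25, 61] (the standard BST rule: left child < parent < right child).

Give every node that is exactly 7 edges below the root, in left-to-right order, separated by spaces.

25

Resulting structure (node: left, right):
  52: L=51, R=59
  59: L=55, R=67
  67: L=66, R=72
  72: L=–, R=73
  51: L=48, R=–
  73: L=–, R=–
  48: L=19, R=–
  19: L=–, R=20
  55: L=–, R=–
  20: L=–, R=22
  22: L=–, R=23
  23: L=–, R=25
  66: L=61, R=–
  25: L=–, R=–
  61: L=–, R=–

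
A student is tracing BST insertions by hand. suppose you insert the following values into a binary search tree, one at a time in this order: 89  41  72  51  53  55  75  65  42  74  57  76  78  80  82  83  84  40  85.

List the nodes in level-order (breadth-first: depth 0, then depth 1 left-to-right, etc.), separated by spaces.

89 41 40 72 51 75 42 53 74 76 55 78 65 80 57 82 83 84 85

89: root
41: left child of 89 (depth 1)
72: right child of 41 (depth 2)
51: left child of 72 (depth 3)
53: right child of 51 (depth 4)
55: right child of 53 (depth 5)
75: right child of 72 (depth 3)
65: right child of 55 (depth 6)
42: left child of 51 (depth 4)
74: left child of 75 (depth 4)
57: left child of 65 (depth 7)
76: right child of 75 (depth 4)
78: right child of 76 (depth 5)
80: right child of 78 (depth 6)
82: right child of 80 (depth 7)
83: right child of 82 (depth 8)
84: right child of 83 (depth 9)
40: left child of 41 (depth 2)
85: right child of 84 (depth 10)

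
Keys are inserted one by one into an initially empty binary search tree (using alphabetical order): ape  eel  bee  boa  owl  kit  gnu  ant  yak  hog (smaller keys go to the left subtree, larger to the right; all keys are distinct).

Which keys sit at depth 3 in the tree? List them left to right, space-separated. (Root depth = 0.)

ape: root
eel: right child of ape (depth 1)
bee: left child of eel (depth 2)
boa: right child of bee (depth 3)
owl: right child of eel (depth 2)
kit: left child of owl (depth 3)
gnu: left child of kit (depth 4)
ant: left child of ape (depth 1)
yak: right child of owl (depth 3)
hog: right child of gnu (depth 5)

boa kit yak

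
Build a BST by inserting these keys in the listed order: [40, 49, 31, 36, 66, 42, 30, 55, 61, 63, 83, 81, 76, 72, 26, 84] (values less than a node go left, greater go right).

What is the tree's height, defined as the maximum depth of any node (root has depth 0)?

40: root
49: right child of 40 (depth 1)
31: left child of 40 (depth 1)
36: right child of 31 (depth 2)
66: right child of 49 (depth 2)
42: left child of 49 (depth 2)
30: left child of 31 (depth 2)
55: left child of 66 (depth 3)
61: right child of 55 (depth 4)
63: right child of 61 (depth 5)
83: right child of 66 (depth 3)
81: left child of 83 (depth 4)
76: left child of 81 (depth 5)
72: left child of 76 (depth 6)
26: left child of 30 (depth 3)
84: right child of 83 (depth 4)

The deepest node is 72 at depth 6.

6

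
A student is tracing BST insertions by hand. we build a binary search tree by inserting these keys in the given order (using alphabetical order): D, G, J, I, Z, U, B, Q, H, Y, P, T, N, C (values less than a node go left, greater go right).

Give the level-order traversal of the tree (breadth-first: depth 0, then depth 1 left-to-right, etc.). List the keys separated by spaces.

D: root
G: right child of D (depth 1)
J: right child of G (depth 2)
I: left child of J (depth 3)
Z: right child of J (depth 3)
U: left child of Z (depth 4)
B: left child of D (depth 1)
Q: left child of U (depth 5)
H: left child of I (depth 4)
Y: right child of U (depth 5)
P: left child of Q (depth 6)
T: right child of Q (depth 6)
N: left child of P (depth 7)
C: right child of B (depth 2)

D B G C J I Z H U Q Y P T N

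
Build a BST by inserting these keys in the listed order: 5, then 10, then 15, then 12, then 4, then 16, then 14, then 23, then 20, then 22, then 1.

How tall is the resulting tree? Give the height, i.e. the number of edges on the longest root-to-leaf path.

5: root
10: right child of 5 (depth 1)
15: right child of 10 (depth 2)
12: left child of 15 (depth 3)
4: left child of 5 (depth 1)
16: right child of 15 (depth 3)
14: right child of 12 (depth 4)
23: right child of 16 (depth 4)
20: left child of 23 (depth 5)
22: right child of 20 (depth 6)
1: left child of 4 (depth 2)

The deepest node is 22 at depth 6.

6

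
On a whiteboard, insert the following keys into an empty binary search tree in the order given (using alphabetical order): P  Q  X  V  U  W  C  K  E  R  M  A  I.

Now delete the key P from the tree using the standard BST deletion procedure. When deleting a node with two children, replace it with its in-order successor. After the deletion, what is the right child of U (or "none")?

Insert P: tree is empty, so P becomes the root.
Insert Q: Q > P → go right. Place as right child of P.
Insert X: X > P → go right; X > Q → go right. Place as right child of Q.
Insert V: V > P → go right; V > Q → go right; V < X → go left. Place as left child of X.
Insert U: U > P → go right; U > Q → go right; U < X → go left; U < V → go left. Place as left child of V.
Insert W: W > P → go right; W > Q → go right; W < X → go left; W > V → go right. Place as right child of V.
Insert C: C < P → go left. Place as left child of P.
Insert K: K < P → go left; K > C → go right. Place as right child of C.
Insert E: E < P → go left; E > C → go right; E < K → go left. Place as left child of K.
Insert R: R > P → go right; R > Q → go right; R < X → go left; R < V → go left; R < U → go left. Place as left child of U.
Insert M: M < P → go left; M > C → go right; M > K → go right. Place as right child of K.
Insert A: A < P → go left; A < C → go left. Place as left child of C.
Insert I: I < P → go left; I > C → go right; I < K → go left; I > E → go right. Place as right child of E.

Delete P (two children — replace with in-order successor).
After deletion, U's right child: none.

none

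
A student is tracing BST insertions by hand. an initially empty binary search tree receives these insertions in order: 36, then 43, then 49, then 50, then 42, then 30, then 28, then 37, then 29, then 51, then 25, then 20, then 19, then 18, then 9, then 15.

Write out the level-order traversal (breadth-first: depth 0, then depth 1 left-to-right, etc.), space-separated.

36 30 43 28 42 49 25 29 37 50 20 51 19 18 9 15

Insert 36: tree is empty, so 36 becomes the root.
Insert 43: 43 > 36 → go right. Place as right child of 36.
Insert 49: 49 > 36 → go right; 49 > 43 → go right. Place as right child of 43.
Insert 50: 50 > 36 → go right; 50 > 43 → go right; 50 > 49 → go right. Place as right child of 49.
Insert 42: 42 > 36 → go right; 42 < 43 → go left. Place as left child of 43.
Insert 30: 30 < 36 → go left. Place as left child of 36.
Insert 28: 28 < 36 → go left; 28 < 30 → go left. Place as left child of 30.
Insert 37: 37 > 36 → go right; 37 < 43 → go left; 37 < 42 → go left. Place as left child of 42.
Insert 29: 29 < 36 → go left; 29 < 30 → go left; 29 > 28 → go right. Place as right child of 28.
Insert 51: 51 > 36 → go right; 51 > 43 → go right; 51 > 49 → go right; 51 > 50 → go right. Place as right child of 50.
Insert 25: 25 < 36 → go left; 25 < 30 → go left; 25 < 28 → go left. Place as left child of 28.
Insert 20: 20 < 36 → go left; 20 < 30 → go left; 20 < 28 → go left; 20 < 25 → go left. Place as left child of 25.
Insert 19: 19 < 36 → go left; 19 < 30 → go left; 19 < 28 → go left; 19 < 25 → go left; 19 < 20 → go left. Place as left child of 20.
Insert 18: 18 < 36 → go left; 18 < 30 → go left; 18 < 28 → go left; 18 < 25 → go left; 18 < 20 → go left; 18 < 19 → go left. Place as left child of 19.
Insert 9: 9 < 36 → go left; 9 < 30 → go left; 9 < 28 → go left; 9 < 25 → go left; 9 < 20 → go left; 9 < 19 → go left; 9 < 18 → go left. Place as left child of 18.
Insert 15: 15 < 36 → go left; 15 < 30 → go left; 15 < 28 → go left; 15 < 25 → go left; 15 < 20 → go left; 15 < 19 → go left; 15 < 18 → go left; 15 > 9 → go right. Place as right child of 9.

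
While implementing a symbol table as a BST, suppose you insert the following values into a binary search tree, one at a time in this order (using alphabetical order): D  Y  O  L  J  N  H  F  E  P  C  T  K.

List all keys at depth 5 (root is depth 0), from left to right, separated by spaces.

Resulting structure (node: left, right):
  D: L=C, R=Y
  Y: L=O, R=–
  O: L=L, R=P
  L: L=J, R=N
  J: L=H, R=K
  N: L=–, R=–
  H: L=F, R=–
  F: L=E, R=–
  E: L=–, R=–
  P: L=–, R=T
  C: L=–, R=–
  T: L=–, R=–
  K: L=–, R=–

H K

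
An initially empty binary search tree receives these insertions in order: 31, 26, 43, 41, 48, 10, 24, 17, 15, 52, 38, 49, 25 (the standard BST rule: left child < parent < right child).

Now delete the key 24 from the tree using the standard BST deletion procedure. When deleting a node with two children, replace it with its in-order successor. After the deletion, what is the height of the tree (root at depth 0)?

5

31: root
26: left child of 31 (depth 1)
43: right child of 31 (depth 1)
41: left child of 43 (depth 2)
48: right child of 43 (depth 2)
10: left child of 26 (depth 2)
24: right child of 10 (depth 3)
17: left child of 24 (depth 4)
15: left child of 17 (depth 5)
52: right child of 48 (depth 3)
38: left child of 41 (depth 3)
49: left child of 52 (depth 4)
25: right child of 24 (depth 4)

Delete 24 (two children — replace with in-order successor).
After deletion, deepest node is 15 at depth 5.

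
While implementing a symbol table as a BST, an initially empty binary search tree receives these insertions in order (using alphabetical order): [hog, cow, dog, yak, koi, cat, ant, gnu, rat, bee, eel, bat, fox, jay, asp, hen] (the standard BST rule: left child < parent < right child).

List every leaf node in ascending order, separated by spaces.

Resulting structure (node: left, right):
  hog: L=cow, R=yak
  cow: L=cat, R=dog
  dog: L=–, R=gnu
  yak: L=koi, R=–
  koi: L=jay, R=rat
  cat: L=ant, R=–
  ant: L=–, R=bee
  gnu: L=eel, R=hen
  rat: L=–, R=–
  bee: L=bat, R=–
  eel: L=–, R=fox
  bat: L=asp, R=–
  fox: L=–, R=–
  jay: L=–, R=–
  asp: L=–, R=–
  hen: L=–, R=–

asp fox hen jay rat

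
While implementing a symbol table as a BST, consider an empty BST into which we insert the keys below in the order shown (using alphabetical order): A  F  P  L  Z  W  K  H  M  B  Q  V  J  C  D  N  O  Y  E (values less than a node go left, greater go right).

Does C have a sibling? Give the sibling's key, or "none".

none

A: root
F: right child of A (depth 1)
P: right child of F (depth 2)
L: left child of P (depth 3)
Z: right child of P (depth 3)
W: left child of Z (depth 4)
K: left child of L (depth 4)
H: left child of K (depth 5)
M: right child of L (depth 4)
B: left child of F (depth 2)
Q: left child of W (depth 5)
V: right child of Q (depth 6)
J: right child of H (depth 6)
C: right child of B (depth 3)
D: right child of C (depth 4)
N: right child of M (depth 5)
O: right child of N (depth 6)
Y: right child of W (depth 5)
E: right child of D (depth 5)

C's parent is B, which has only one child.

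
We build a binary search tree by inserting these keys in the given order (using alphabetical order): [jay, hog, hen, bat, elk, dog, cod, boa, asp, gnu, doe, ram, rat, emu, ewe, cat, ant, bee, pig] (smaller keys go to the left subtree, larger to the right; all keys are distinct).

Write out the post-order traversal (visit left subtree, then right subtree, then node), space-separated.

ant asp bee cat boa doe cod dog ewe emu gnu elk bat hen hog pig rat ram jay

Resulting structure (node: left, right):
  jay: L=hog, R=ram
  hog: L=hen, R=–
  hen: L=bat, R=–
  bat: L=asp, R=elk
  elk: L=dog, R=gnu
  dog: L=cod, R=–
  cod: L=boa, R=doe
  boa: L=bee, R=cat
  asp: L=ant, R=–
  gnu: L=emu, R=–
  doe: L=–, R=–
  ram: L=pig, R=rat
  rat: L=–, R=–
  emu: L=–, R=ewe
  ewe: L=–, R=–
  cat: L=–, R=–
  ant: L=–, R=–
  bee: L=–, R=–
  pig: L=–, R=–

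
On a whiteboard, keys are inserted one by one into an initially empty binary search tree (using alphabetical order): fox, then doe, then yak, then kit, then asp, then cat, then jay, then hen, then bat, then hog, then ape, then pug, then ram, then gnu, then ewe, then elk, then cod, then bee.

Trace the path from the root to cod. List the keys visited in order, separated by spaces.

Resulting structure (node: left, right):
  fox: L=doe, R=yak
  doe: L=asp, R=ewe
  yak: L=kit, R=–
  kit: L=jay, R=pug
  asp: L=ape, R=cat
  cat: L=bat, R=cod
  jay: L=hen, R=–
  hen: L=gnu, R=hog
  bat: L=–, R=bee
  hog: L=–, R=–
  ape: L=–, R=–
  pug: L=–, R=ram
  ram: L=–, R=–
  gnu: L=–, R=–
  ewe: L=elk, R=–
  elk: L=–, R=–
  cod: L=–, R=–
  bee: L=–, R=–

fox doe asp cat cod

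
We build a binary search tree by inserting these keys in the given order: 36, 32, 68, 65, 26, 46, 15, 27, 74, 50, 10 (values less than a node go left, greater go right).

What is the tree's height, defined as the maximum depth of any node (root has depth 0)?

4

Insert 36: tree is empty, so 36 becomes the root.
Insert 32: 32 < 36 → go left. Place as left child of 36.
Insert 68: 68 > 36 → go right. Place as right child of 36.
Insert 65: 65 > 36 → go right; 65 < 68 → go left. Place as left child of 68.
Insert 26: 26 < 36 → go left; 26 < 32 → go left. Place as left child of 32.
Insert 46: 46 > 36 → go right; 46 < 68 → go left; 46 < 65 → go left. Place as left child of 65.
Insert 15: 15 < 36 → go left; 15 < 32 → go left; 15 < 26 → go left. Place as left child of 26.
Insert 27: 27 < 36 → go left; 27 < 32 → go left; 27 > 26 → go right. Place as right child of 26.
Insert 74: 74 > 36 → go right; 74 > 68 → go right. Place as right child of 68.
Insert 50: 50 > 36 → go right; 50 < 68 → go left; 50 < 65 → go left; 50 > 46 → go right. Place as right child of 46.
Insert 10: 10 < 36 → go left; 10 < 32 → go left; 10 < 26 → go left; 10 < 15 → go left. Place as left child of 15.

The deepest node is 50 at depth 4.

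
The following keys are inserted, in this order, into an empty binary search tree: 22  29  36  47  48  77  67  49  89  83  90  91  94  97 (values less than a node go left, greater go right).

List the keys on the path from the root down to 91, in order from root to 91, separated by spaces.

Resulting structure (node: left, right):
  22: L=–, R=29
  29: L=–, R=36
  36: L=–, R=47
  47: L=–, R=48
  48: L=–, R=77
  77: L=67, R=89
  67: L=49, R=–
  49: L=–, R=–
  89: L=83, R=90
  83: L=–, R=–
  90: L=–, R=91
  91: L=–, R=94
  94: L=–, R=97
  97: L=–, R=–

22 29 36 47 48 77 89 90 91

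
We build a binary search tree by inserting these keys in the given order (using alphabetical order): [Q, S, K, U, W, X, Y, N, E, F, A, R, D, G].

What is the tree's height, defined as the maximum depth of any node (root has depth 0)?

5

Insert Q: tree is empty, so Q becomes the root.
Insert S: S > Q → go right. Place as right child of Q.
Insert K: K < Q → go left. Place as left child of Q.
Insert U: U > Q → go right; U > S → go right. Place as right child of S.
Insert W: W > Q → go right; W > S → go right; W > U → go right. Place as right child of U.
Insert X: X > Q → go right; X > S → go right; X > U → go right; X > W → go right. Place as right child of W.
Insert Y: Y > Q → go right; Y > S → go right; Y > U → go right; Y > W → go right; Y > X → go right. Place as right child of X.
Insert N: N < Q → go left; N > K → go right. Place as right child of K.
Insert E: E < Q → go left; E < K → go left. Place as left child of K.
Insert F: F < Q → go left; F < K → go left; F > E → go right. Place as right child of E.
Insert A: A < Q → go left; A < K → go left; A < E → go left. Place as left child of E.
Insert R: R > Q → go right; R < S → go left. Place as left child of S.
Insert D: D < Q → go left; D < K → go left; D < E → go left; D > A → go right. Place as right child of A.
Insert G: G < Q → go left; G < K → go left; G > E → go right; G > F → go right. Place as right child of F.

The deepest node is Y at depth 5.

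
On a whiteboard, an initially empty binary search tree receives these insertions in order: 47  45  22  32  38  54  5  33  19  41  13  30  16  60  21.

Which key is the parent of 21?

Insert 47: tree is empty, so 47 becomes the root.
Insert 45: 45 < 47 → go left. Place as left child of 47.
Insert 22: 22 < 47 → go left; 22 < 45 → go left. Place as left child of 45.
Insert 32: 32 < 47 → go left; 32 < 45 → go left; 32 > 22 → go right. Place as right child of 22.
Insert 38: 38 < 47 → go left; 38 < 45 → go left; 38 > 22 → go right; 38 > 32 → go right. Place as right child of 32.
Insert 54: 54 > 47 → go right. Place as right child of 47.
Insert 5: 5 < 47 → go left; 5 < 45 → go left; 5 < 22 → go left. Place as left child of 22.
Insert 33: 33 < 47 → go left; 33 < 45 → go left; 33 > 22 → go right; 33 > 32 → go right; 33 < 38 → go left. Place as left child of 38.
Insert 19: 19 < 47 → go left; 19 < 45 → go left; 19 < 22 → go left; 19 > 5 → go right. Place as right child of 5.
Insert 41: 41 < 47 → go left; 41 < 45 → go left; 41 > 22 → go right; 41 > 32 → go right; 41 > 38 → go right. Place as right child of 38.
Insert 13: 13 < 47 → go left; 13 < 45 → go left; 13 < 22 → go left; 13 > 5 → go right; 13 < 19 → go left. Place as left child of 19.
Insert 30: 30 < 47 → go left; 30 < 45 → go left; 30 > 22 → go right; 30 < 32 → go left. Place as left child of 32.
Insert 16: 16 < 47 → go left; 16 < 45 → go left; 16 < 22 → go left; 16 > 5 → go right; 16 < 19 → go left; 16 > 13 → go right. Place as right child of 13.
Insert 60: 60 > 47 → go right; 60 > 54 → go right. Place as right child of 54.
Insert 21: 21 < 47 → go left; 21 < 45 → go left; 21 < 22 → go left; 21 > 5 → go right; 21 > 19 → go right. Place as right child of 19.

19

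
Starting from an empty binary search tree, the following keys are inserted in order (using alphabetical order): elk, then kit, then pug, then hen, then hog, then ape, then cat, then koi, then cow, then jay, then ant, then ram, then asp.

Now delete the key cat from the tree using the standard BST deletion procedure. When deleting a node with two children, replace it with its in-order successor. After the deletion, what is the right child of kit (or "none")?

pug

elk: root
kit: right child of elk (depth 1)
pug: right child of kit (depth 2)
hen: left child of kit (depth 2)
hog: right child of hen (depth 3)
ape: left child of elk (depth 1)
cat: right child of ape (depth 2)
koi: left child of pug (depth 3)
cow: right child of cat (depth 3)
jay: right child of hog (depth 4)
ant: left child of ape (depth 2)
ram: right child of pug (depth 3)
asp: left child of cat (depth 3)

Delete cat (two children — replace with in-order successor).
After deletion, kit's right child: pug.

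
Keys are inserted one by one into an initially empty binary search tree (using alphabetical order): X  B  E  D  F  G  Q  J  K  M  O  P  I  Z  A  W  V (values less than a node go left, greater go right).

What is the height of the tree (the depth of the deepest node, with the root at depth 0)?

Resulting structure (node: left, right):
  X: L=B, R=Z
  B: L=A, R=E
  E: L=D, R=F
  D: L=–, R=–
  F: L=–, R=G
  G: L=–, R=Q
  Q: L=J, R=W
  J: L=I, R=K
  K: L=–, R=M
  M: L=–, R=O
  O: L=–, R=P
  P: L=–, R=–
  I: L=–, R=–
  Z: L=–, R=–
  A: L=–, R=–
  W: L=V, R=–
  V: L=–, R=–

The deepest node is P at depth 10.

10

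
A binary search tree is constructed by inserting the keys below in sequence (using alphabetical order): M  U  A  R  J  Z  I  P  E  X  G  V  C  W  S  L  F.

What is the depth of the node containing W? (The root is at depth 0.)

M: root
U: right child of M (depth 1)
A: left child of M (depth 1)
R: left child of U (depth 2)
J: right child of A (depth 2)
Z: right child of U (depth 2)
I: left child of J (depth 3)
P: left child of R (depth 3)
E: left child of I (depth 4)
X: left child of Z (depth 3)
G: right child of E (depth 5)
V: left child of X (depth 4)
C: left child of E (depth 5)
W: right child of V (depth 5)
S: right child of R (depth 3)
L: right child of J (depth 3)
F: left child of G (depth 6)

Path to W: M → U → Z → X → V → W, which is 5 edges.

5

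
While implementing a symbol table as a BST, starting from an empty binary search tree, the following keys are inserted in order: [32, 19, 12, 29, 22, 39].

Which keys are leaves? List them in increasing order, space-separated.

Insert 32: tree is empty, so 32 becomes the root.
Insert 19: 19 < 32 → go left. Place as left child of 32.
Insert 12: 12 < 32 → go left; 12 < 19 → go left. Place as left child of 19.
Insert 29: 29 < 32 → go left; 29 > 19 → go right. Place as right child of 19.
Insert 22: 22 < 32 → go left; 22 > 19 → go right; 22 < 29 → go left. Place as left child of 29.
Insert 39: 39 > 32 → go right. Place as right child of 32.

12 22 39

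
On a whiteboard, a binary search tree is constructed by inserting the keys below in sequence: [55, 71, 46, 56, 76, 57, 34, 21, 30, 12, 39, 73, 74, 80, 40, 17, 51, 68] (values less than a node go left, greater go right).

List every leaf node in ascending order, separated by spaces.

Insert 55: tree is empty, so 55 becomes the root.
Insert 71: 71 > 55 → go right. Place as right child of 55.
Insert 46: 46 < 55 → go left. Place as left child of 55.
Insert 56: 56 > 55 → go right; 56 < 71 → go left. Place as left child of 71.
Insert 76: 76 > 55 → go right; 76 > 71 → go right. Place as right child of 71.
Insert 57: 57 > 55 → go right; 57 < 71 → go left; 57 > 56 → go right. Place as right child of 56.
Insert 34: 34 < 55 → go left; 34 < 46 → go left. Place as left child of 46.
Insert 21: 21 < 55 → go left; 21 < 46 → go left; 21 < 34 → go left. Place as left child of 34.
Insert 30: 30 < 55 → go left; 30 < 46 → go left; 30 < 34 → go left; 30 > 21 → go right. Place as right child of 21.
Insert 12: 12 < 55 → go left; 12 < 46 → go left; 12 < 34 → go left; 12 < 21 → go left. Place as left child of 21.
Insert 39: 39 < 55 → go left; 39 < 46 → go left; 39 > 34 → go right. Place as right child of 34.
Insert 73: 73 > 55 → go right; 73 > 71 → go right; 73 < 76 → go left. Place as left child of 76.
Insert 74: 74 > 55 → go right; 74 > 71 → go right; 74 < 76 → go left; 74 > 73 → go right. Place as right child of 73.
Insert 80: 80 > 55 → go right; 80 > 71 → go right; 80 > 76 → go right. Place as right child of 76.
Insert 40: 40 < 55 → go left; 40 < 46 → go left; 40 > 34 → go right; 40 > 39 → go right. Place as right child of 39.
Insert 17: 17 < 55 → go left; 17 < 46 → go left; 17 < 34 → go left; 17 < 21 → go left; 17 > 12 → go right. Place as right child of 12.
Insert 51: 51 < 55 → go left; 51 > 46 → go right. Place as right child of 46.
Insert 68: 68 > 55 → go right; 68 < 71 → go left; 68 > 56 → go right; 68 > 57 → go right. Place as right child of 57.

17 30 40 51 68 74 80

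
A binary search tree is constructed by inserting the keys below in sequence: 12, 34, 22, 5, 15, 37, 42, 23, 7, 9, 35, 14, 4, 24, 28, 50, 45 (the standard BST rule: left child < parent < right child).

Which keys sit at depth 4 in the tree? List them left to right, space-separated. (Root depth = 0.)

14 24 50

12: root
34: right child of 12 (depth 1)
22: left child of 34 (depth 2)
5: left child of 12 (depth 1)
15: left child of 22 (depth 3)
37: right child of 34 (depth 2)
42: right child of 37 (depth 3)
23: right child of 22 (depth 3)
7: right child of 5 (depth 2)
9: right child of 7 (depth 3)
35: left child of 37 (depth 3)
14: left child of 15 (depth 4)
4: left child of 5 (depth 2)
24: right child of 23 (depth 4)
28: right child of 24 (depth 5)
50: right child of 42 (depth 4)
45: left child of 50 (depth 5)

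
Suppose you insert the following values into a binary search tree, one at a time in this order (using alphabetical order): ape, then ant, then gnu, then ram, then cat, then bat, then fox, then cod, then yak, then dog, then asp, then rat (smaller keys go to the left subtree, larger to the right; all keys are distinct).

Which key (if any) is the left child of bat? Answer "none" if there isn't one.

asp

Insert ape: tree is empty, so ape becomes the root.
Insert ant: ant < ape → go left. Place as left child of ape.
Insert gnu: gnu > ape → go right. Place as right child of ape.
Insert ram: ram > ape → go right; ram > gnu → go right. Place as right child of gnu.
Insert cat: cat > ape → go right; cat < gnu → go left. Place as left child of gnu.
Insert bat: bat > ape → go right; bat < gnu → go left; bat < cat → go left. Place as left child of cat.
Insert fox: fox > ape → go right; fox < gnu → go left; fox > cat → go right. Place as right child of cat.
Insert cod: cod > ape → go right; cod < gnu → go left; cod > cat → go right; cod < fox → go left. Place as left child of fox.
Insert yak: yak > ape → go right; yak > gnu → go right; yak > ram → go right. Place as right child of ram.
Insert dog: dog > ape → go right; dog < gnu → go left; dog > cat → go right; dog < fox → go left; dog > cod → go right. Place as right child of cod.
Insert asp: asp > ape → go right; asp < gnu → go left; asp < cat → go left; asp < bat → go left. Place as left child of bat.
Insert rat: rat > ape → go right; rat > gnu → go right; rat > ram → go right; rat < yak → go left. Place as left child of yak.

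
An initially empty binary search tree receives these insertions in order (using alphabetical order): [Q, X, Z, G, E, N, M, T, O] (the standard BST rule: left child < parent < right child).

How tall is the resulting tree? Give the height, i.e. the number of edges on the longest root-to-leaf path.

Insert Q: tree is empty, so Q becomes the root.
Insert X: X > Q → go right. Place as right child of Q.
Insert Z: Z > Q → go right; Z > X → go right. Place as right child of X.
Insert G: G < Q → go left. Place as left child of Q.
Insert E: E < Q → go left; E < G → go left. Place as left child of G.
Insert N: N < Q → go left; N > G → go right. Place as right child of G.
Insert M: M < Q → go left; M > G → go right; M < N → go left. Place as left child of N.
Insert T: T > Q → go right; T < X → go left. Place as left child of X.
Insert O: O < Q → go left; O > G → go right; O > N → go right. Place as right child of N.

The deepest node is M at depth 3.

3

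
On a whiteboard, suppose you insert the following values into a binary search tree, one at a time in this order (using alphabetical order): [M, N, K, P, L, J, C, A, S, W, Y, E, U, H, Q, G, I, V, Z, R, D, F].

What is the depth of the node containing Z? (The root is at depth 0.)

6

M: root
N: right child of M (depth 1)
K: left child of M (depth 1)
P: right child of N (depth 2)
L: right child of K (depth 2)
J: left child of K (depth 2)
C: left child of J (depth 3)
A: left child of C (depth 4)
S: right child of P (depth 3)
W: right child of S (depth 4)
Y: right child of W (depth 5)
E: right child of C (depth 4)
U: left child of W (depth 5)
H: right child of E (depth 5)
Q: left child of S (depth 4)
G: left child of H (depth 6)
I: right child of H (depth 6)
V: right child of U (depth 6)
Z: right child of Y (depth 6)
R: right child of Q (depth 5)
D: left child of E (depth 5)
F: left child of G (depth 7)

Path to Z: M → N → P → S → W → Y → Z, which is 6 edges.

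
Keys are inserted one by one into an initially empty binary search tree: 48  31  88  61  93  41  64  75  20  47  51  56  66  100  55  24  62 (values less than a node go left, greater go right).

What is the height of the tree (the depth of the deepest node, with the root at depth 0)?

Resulting structure (node: left, right):
  48: L=31, R=88
  31: L=20, R=41
  88: L=61, R=93
  61: L=51, R=64
  93: L=–, R=100
  41: L=–, R=47
  64: L=62, R=75
  75: L=66, R=–
  20: L=–, R=24
  47: L=–, R=–
  51: L=–, R=56
  56: L=55, R=–
  66: L=–, R=–
  100: L=–, R=–
  55: L=–, R=–
  24: L=–, R=–
  62: L=–, R=–

The deepest node is 66 at depth 5.

5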